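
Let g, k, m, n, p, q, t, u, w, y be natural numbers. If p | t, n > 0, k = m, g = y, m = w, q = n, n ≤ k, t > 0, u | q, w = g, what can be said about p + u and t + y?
p + u ≤ t + y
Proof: From p | t and t > 0, p ≤ t. m = w and w = g, hence m = g. g = y, so m = y. Since q = n and u | q, u | n. n > 0, so u ≤ n. k = m and n ≤ k, therefore n ≤ m. Since u ≤ n, u ≤ m. m = y, so u ≤ y. Since p ≤ t, p + u ≤ t + y.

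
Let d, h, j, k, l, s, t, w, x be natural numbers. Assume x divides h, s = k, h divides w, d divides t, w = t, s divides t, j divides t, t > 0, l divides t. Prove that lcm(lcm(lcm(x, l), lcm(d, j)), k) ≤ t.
From x divides h and h divides w, x divides w. w = t, so x divides t. l divides t, so lcm(x, l) divides t. d divides t and j divides t, thus lcm(d, j) divides t. Since lcm(x, l) divides t, lcm(lcm(x, l), lcm(d, j)) divides t. From s = k and s divides t, k divides t. Since lcm(lcm(x, l), lcm(d, j)) divides t, lcm(lcm(lcm(x, l), lcm(d, j)), k) divides t. Since t > 0, lcm(lcm(lcm(x, l), lcm(d, j)), k) ≤ t.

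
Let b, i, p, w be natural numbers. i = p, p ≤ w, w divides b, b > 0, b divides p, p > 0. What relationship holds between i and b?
i = b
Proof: Because w divides b and b > 0, w ≤ b. Since p ≤ w, p ≤ b. Since b divides p and p > 0, b ≤ p. p ≤ b, so p = b. Since i = p, i = b.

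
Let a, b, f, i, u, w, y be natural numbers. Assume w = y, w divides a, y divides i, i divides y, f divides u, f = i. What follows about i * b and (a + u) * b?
i * b divides (a + u) * b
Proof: y divides i and i divides y, thus y = i. Since w = y, w = i. w divides a, so i divides a. f = i and f divides u, thus i divides u. Since i divides a, i divides a + u. Then i * b divides (a + u) * b.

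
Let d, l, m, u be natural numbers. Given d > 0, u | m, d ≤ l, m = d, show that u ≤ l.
Because m = d and u | m, u | d. d > 0, so u ≤ d. d ≤ l, so u ≤ l.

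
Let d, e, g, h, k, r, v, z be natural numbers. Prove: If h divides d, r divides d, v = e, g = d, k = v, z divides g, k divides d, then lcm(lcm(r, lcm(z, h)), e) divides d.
Because g = d and z divides g, z divides d. Since h divides d, lcm(z, h) divides d. Because r divides d, lcm(r, lcm(z, h)) divides d. Since k = v and v = e, k = e. Because k divides d, e divides d. Since lcm(r, lcm(z, h)) divides d, lcm(lcm(r, lcm(z, h)), e) divides d.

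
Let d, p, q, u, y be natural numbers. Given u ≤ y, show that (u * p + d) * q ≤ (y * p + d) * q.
From u ≤ y, by multiplying by a non-negative, u * p ≤ y * p. Then u * p + d ≤ y * p + d. By multiplying by a non-negative, (u * p + d) * q ≤ (y * p + d) * q.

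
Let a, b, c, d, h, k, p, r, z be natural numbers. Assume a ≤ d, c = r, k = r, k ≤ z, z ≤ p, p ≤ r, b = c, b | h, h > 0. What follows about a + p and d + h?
a + p ≤ d + h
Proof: From k ≤ z and z ≤ p, k ≤ p. k = r, so r ≤ p. p ≤ r, so r = p. Because c = r, c = p. Because b = c and b | h, c | h. h > 0, so c ≤ h. c = p, so p ≤ h. Since a ≤ d, a + p ≤ d + h.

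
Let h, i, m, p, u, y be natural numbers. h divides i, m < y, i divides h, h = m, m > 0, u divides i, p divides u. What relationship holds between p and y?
p < y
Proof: Because i divides h and h divides i, i = h. From h = m, i = m. u divides i, so u divides m. p divides u, so p divides m. Since m > 0, p ≤ m. From m < y, p < y.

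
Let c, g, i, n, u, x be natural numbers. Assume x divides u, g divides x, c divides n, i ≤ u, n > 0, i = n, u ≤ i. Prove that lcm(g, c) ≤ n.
u ≤ i and i ≤ u, therefore u = i. Since i = n, u = n. g divides x and x divides u, so g divides u. u = n, so g divides n. Since c divides n, lcm(g, c) divides n. Since n > 0, lcm(g, c) ≤ n.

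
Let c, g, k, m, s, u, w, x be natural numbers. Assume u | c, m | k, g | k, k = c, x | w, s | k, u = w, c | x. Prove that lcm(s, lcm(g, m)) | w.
From c | x and x | w, c | w. From u = w and u | c, w | c. c | w, so c = w. Since k = c, k = w. g | k and m | k, hence lcm(g, m) | k. Because s | k, lcm(s, lcm(g, m)) | k. k = w, so lcm(s, lcm(g, m)) | w.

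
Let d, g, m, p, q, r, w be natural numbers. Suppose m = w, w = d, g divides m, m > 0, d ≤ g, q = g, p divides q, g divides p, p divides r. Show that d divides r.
m = w and w = d, therefore m = d. g divides m and m > 0, so g ≤ m. Because m = d, g ≤ d. Since d ≤ g, g = d. From q = g and p divides q, p divides g. From g divides p, p = g. Since p divides r, g divides r. Since g = d, d divides r.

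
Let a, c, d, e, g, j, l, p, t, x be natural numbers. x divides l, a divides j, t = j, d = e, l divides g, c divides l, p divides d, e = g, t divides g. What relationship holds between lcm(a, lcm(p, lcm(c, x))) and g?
lcm(a, lcm(p, lcm(c, x))) divides g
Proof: Since t = j and t divides g, j divides g. a divides j, so a divides g. d = e and e = g, thus d = g. p divides d, so p divides g. From c divides l and x divides l, lcm(c, x) divides l. Since l divides g, lcm(c, x) divides g. p divides g, so lcm(p, lcm(c, x)) divides g. From a divides g, lcm(a, lcm(p, lcm(c, x))) divides g.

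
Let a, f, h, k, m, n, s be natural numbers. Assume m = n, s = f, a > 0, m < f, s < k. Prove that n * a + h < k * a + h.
m = n and m < f, hence n < f. From s = f and s < k, f < k. n < f, so n < k. Using a > 0, by multiplying by a positive, n * a < k * a. Then n * a + h < k * a + h.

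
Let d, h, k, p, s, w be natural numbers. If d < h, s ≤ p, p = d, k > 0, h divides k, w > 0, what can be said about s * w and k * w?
s * w < k * w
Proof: p = d and s ≤ p, therefore s ≤ d. d < h, so s < h. h divides k and k > 0, hence h ≤ k. Since s < h, s < k. Combining with w > 0, by multiplying by a positive, s * w < k * w.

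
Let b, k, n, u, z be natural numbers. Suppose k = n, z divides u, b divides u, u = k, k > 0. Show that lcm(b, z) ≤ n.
b divides u and z divides u, hence lcm(b, z) divides u. u = k, so lcm(b, z) divides k. Since k > 0, lcm(b, z) ≤ k. Since k = n, lcm(b, z) ≤ n.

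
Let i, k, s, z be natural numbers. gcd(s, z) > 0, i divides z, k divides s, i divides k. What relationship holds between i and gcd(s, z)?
i ≤ gcd(s, z)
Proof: i divides k and k divides s, so i divides s. i divides z, so i divides gcd(s, z). gcd(s, z) > 0, so i ≤ gcd(s, z).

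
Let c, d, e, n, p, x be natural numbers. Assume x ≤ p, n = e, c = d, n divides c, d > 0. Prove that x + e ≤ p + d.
Because c = d and n divides c, n divides d. n = e, so e divides d. Since d > 0, e ≤ d. Since x ≤ p, x + e ≤ p + d.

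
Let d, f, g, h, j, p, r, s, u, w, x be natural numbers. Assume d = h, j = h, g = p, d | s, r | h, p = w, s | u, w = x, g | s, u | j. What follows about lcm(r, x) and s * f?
lcm(r, x) | s * f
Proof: From d = h and d | s, h | s. Because j = h and u | j, u | h. s | u, so s | h. h | s, so h = s. r | h, so r | s. p = w and w = x, therefore p = x. g = p and g | s, so p | s. p = x, so x | s. Since r | s, lcm(r, x) | s. Then lcm(r, x) | s * f.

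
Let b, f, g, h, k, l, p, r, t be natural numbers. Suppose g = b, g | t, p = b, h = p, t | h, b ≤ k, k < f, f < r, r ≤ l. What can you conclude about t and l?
t < l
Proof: g = b and g | t, thus b | t. From h = p and t | h, t | p. p = b, so t | b. Since b | t, b = t. b ≤ k and k < f, hence b < f. Because f < r and r ≤ l, f < l. Because b < f, b < l. b = t, so t < l.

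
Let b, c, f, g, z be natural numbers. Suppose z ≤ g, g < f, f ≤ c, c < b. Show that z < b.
g < f and f ≤ c, hence g < c. Since z ≤ g, z < c. c < b, so z < b.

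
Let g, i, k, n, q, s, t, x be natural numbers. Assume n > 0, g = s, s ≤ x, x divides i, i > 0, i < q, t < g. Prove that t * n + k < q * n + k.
g = s and t < g, hence t < s. From s ≤ x, t < x. From x divides i and i > 0, x ≤ i. i < q, so x < q. Since t < x, t < q. Using n > 0, by multiplying by a positive, t * n < q * n. Then t * n + k < q * n + k.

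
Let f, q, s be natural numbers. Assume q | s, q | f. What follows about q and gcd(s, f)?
q | gcd(s, f)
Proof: q | s and q | f. Because common divisors divide the gcd, q | gcd(s, f).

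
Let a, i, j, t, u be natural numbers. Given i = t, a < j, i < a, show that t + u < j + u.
From i = t and i < a, t < a. Because a < j, t < j. Then t + u < j + u.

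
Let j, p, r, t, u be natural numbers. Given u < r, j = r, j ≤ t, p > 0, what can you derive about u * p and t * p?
u * p < t * p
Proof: j = r and j ≤ t, so r ≤ t. Because u < r, u < t. Combining with p > 0, by multiplying by a positive, u * p < t * p.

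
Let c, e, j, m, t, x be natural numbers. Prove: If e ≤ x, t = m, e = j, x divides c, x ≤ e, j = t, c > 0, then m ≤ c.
From e = j and j = t, e = t. Since t = m, e = m. Since x ≤ e and e ≤ x, x = e. Since x divides c, e divides c. c > 0, so e ≤ c. e = m, so m ≤ c.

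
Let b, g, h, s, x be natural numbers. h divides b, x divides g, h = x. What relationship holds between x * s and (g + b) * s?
x * s divides (g + b) * s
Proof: Because h = x and h divides b, x divides b. Since x divides g, x divides g + b. Then x * s divides (g + b) * s.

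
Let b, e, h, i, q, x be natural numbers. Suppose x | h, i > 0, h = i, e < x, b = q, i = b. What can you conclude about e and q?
e < q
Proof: From i = b and b = q, i = q. h = i and x | h, so x | i. i > 0, so x ≤ i. From e < x, e < i. From i = q, e < q.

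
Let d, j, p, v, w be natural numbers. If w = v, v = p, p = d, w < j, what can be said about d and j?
d < j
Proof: Because w = v and v = p, w = p. From p = d, w = d. w < j, so d < j.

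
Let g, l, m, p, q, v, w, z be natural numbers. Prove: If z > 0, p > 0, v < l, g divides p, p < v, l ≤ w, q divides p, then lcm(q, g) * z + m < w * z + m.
From q divides p and g divides p, lcm(q, g) divides p. From p > 0, lcm(q, g) ≤ p. p < v and v < l, thus p < l. Since l ≤ w, p < w. lcm(q, g) ≤ p, so lcm(q, g) < w. Combined with z > 0, by multiplying by a positive, lcm(q, g) * z < w * z. Then lcm(q, g) * z + m < w * z + m.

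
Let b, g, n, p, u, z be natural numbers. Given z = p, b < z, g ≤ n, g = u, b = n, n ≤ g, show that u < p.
n ≤ g and g ≤ n, so n = g. Because b = n, b = g. Since g = u, b = u. z = p and b < z, hence b < p. b = u, so u < p.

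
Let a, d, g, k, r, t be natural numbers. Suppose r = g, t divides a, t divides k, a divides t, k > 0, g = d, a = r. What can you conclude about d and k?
d ≤ k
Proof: Because r = g and g = d, r = d. Since a = r, a = d. Since t divides a and a divides t, t = a. t divides k, so a divides k. a = d, so d divides k. Since k > 0, d ≤ k.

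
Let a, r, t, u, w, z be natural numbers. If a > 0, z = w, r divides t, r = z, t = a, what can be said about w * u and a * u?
w * u ≤ a * u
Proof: t = a and r divides t, so r divides a. Since r = z, z divides a. a > 0, so z ≤ a. z = w, so w ≤ a. By multiplying by a non-negative, w * u ≤ a * u.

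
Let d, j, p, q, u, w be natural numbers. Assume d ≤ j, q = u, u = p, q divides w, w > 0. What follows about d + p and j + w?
d + p ≤ j + w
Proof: q = u and u = p, thus q = p. Since q divides w, p divides w. w > 0, so p ≤ w. Since d ≤ j, d + p ≤ j + w.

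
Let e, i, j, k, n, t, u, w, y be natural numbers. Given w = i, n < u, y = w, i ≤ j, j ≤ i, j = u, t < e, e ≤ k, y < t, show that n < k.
Since y = w and w = i, y = i. i ≤ j and j ≤ i, so i = j. y = i, so y = j. Since j = u, y = u. Since y < t, u < t. n < u, so n < t. t < e and e ≤ k, therefore t < k. n < t, so n < k.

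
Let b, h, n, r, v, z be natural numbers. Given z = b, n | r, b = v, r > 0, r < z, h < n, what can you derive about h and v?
h < v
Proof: z = b and b = v, thus z = v. Because n | r and r > 0, n ≤ r. Since h < n, h < r. r < z, so h < z. Since z = v, h < v.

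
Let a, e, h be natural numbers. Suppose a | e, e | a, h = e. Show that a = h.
From e | a and a | e, e = a. Since h = e, h = a. Then a = h.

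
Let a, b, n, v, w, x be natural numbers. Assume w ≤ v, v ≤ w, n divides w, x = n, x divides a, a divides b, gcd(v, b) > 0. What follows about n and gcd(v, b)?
n ≤ gcd(v, b)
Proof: Since w ≤ v and v ≤ w, w = v. Since n divides w, n divides v. Since x = n and x divides a, n divides a. Since a divides b, n divides b. Since n divides v, n divides gcd(v, b). Since gcd(v, b) > 0, n ≤ gcd(v, b).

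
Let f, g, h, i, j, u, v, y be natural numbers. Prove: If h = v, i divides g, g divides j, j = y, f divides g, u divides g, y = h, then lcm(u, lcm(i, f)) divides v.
j = y and y = h, therefore j = h. i divides g and f divides g, hence lcm(i, f) divides g. Since u divides g, lcm(u, lcm(i, f)) divides g. g divides j, so lcm(u, lcm(i, f)) divides j. Since j = h, lcm(u, lcm(i, f)) divides h. Since h = v, lcm(u, lcm(i, f)) divides v.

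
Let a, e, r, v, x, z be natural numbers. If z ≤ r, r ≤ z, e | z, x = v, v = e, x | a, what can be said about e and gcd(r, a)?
e | gcd(r, a)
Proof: z ≤ r and r ≤ z, therefore z = r. From e | z, e | r. x = v and v = e, thus x = e. From x | a, e | a. e | r, so e | gcd(r, a).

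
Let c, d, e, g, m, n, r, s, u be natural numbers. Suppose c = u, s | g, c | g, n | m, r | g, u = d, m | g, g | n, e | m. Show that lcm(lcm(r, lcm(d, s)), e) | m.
g | n and n | m, hence g | m. m | g, so g = m. Because c = u and u = d, c = d. Because c | g, d | g. Since s | g, lcm(d, s) | g. r | g, so lcm(r, lcm(d, s)) | g. g = m, so lcm(r, lcm(d, s)) | m. e | m, so lcm(lcm(r, lcm(d, s)), e) | m.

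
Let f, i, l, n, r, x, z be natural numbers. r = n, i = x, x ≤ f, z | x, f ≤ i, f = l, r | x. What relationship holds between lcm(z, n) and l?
lcm(z, n) | l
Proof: i = x and f ≤ i, hence f ≤ x. x ≤ f, so x = f. f = l, so x = l. r = n and r | x, therefore n | x. Since z | x, lcm(z, n) | x. x = l, so lcm(z, n) | l.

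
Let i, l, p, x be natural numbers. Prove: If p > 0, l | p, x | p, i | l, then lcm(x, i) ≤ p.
i | l and l | p, therefore i | p. x | p, so lcm(x, i) | p. p > 0, so lcm(x, i) ≤ p.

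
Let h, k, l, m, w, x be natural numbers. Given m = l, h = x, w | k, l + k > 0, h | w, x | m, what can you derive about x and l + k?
x ≤ l + k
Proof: m = l and x | m, thus x | l. Since h | w and w | k, h | k. Since h = x, x | k. Since x | l, x | l + k. Since l + k > 0, x ≤ l + k.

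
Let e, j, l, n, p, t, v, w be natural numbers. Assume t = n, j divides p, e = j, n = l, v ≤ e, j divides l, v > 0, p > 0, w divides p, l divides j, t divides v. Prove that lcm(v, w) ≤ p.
t = n and n = l, thus t = l. l divides j and j divides l, thus l = j. Since t = l, t = j. t divides v and v > 0, so t ≤ v. From t = j, j ≤ v. e = j and v ≤ e, hence v ≤ j. Because j ≤ v, j = v. j divides p, so v divides p. w divides p, so lcm(v, w) divides p. p > 0, so lcm(v, w) ≤ p.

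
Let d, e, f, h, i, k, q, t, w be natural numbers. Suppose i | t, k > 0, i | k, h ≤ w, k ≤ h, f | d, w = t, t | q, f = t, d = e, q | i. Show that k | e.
Since t | q and q | i, t | i. Because i | t, i = t. i | k, so t | k. Since k > 0, t ≤ k. From k ≤ h and h ≤ w, k ≤ w. Since w = t, k ≤ t. t ≤ k, so t = k. Since f = t, f = k. d = e and f | d, so f | e. From f = k, k | e.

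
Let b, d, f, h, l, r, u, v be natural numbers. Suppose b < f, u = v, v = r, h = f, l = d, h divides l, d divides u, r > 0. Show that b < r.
From u = v and v = r, u = r. Because l = d and h divides l, h divides d. Since d divides u, h divides u. h = f, so f divides u. Since u = r, f divides r. Because r > 0, f ≤ r. Since b < f, b < r.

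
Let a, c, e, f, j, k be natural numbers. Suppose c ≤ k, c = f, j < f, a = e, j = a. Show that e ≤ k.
j = a and a = e, so j = e. j < f, so e < f. c = f and c ≤ k, so f ≤ k. e < f, so e < k. Then e ≤ k.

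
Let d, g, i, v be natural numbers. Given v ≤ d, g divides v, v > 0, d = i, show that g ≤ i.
g divides v and v > 0, hence g ≤ v. Since d = i and v ≤ d, v ≤ i. g ≤ v, so g ≤ i.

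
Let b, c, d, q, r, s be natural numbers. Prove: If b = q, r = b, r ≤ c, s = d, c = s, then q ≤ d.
r = b and r ≤ c, hence b ≤ c. From c = s, b ≤ s. Since s = d, b ≤ d. b = q, so q ≤ d.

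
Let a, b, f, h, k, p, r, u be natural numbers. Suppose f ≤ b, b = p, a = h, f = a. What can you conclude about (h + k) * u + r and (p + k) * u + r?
(h + k) * u + r ≤ (p + k) * u + r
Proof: f = a and a = h, therefore f = h. From b = p and f ≤ b, f ≤ p. Since f = h, h ≤ p. Then h + k ≤ p + k. Then (h + k) * u ≤ (p + k) * u. Then (h + k) * u + r ≤ (p + k) * u + r.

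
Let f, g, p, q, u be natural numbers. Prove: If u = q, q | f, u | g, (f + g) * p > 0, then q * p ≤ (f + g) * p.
Since u = q and u | g, q | g. q | f, so q | f + g. Then q * p | (f + g) * p. Since (f + g) * p > 0, q * p ≤ (f + g) * p.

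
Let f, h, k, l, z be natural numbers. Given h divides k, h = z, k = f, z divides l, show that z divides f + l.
k = f and h divides k, therefore h divides f. Since h = z, z divides f. Since z divides l, z divides f + l.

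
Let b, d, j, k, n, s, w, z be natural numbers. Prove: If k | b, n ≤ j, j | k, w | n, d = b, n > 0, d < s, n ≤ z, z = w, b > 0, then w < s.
z = w and n ≤ z, so n ≤ w. Since w | n and n > 0, w ≤ n. Since n ≤ w, n = w. n ≤ j, so w ≤ j. j | k and k | b, so j | b. b > 0, so j ≤ b. d = b and d < s, hence b < s. j ≤ b, so j < s. Since w ≤ j, w < s.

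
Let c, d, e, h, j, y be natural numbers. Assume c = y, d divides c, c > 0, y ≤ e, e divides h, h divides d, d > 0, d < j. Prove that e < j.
d divides c and c > 0, thus d ≤ c. c = y, so d ≤ y. Since y ≤ e, d ≤ e. Since e divides h and h divides d, e divides d. From d > 0, e ≤ d. Since d ≤ e, d = e. d < j, so e < j.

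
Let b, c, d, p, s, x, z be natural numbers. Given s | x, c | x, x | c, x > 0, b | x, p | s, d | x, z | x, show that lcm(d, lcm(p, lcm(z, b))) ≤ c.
x | c and c | x, thus x = c. From p | s and s | x, p | x. z | x and b | x, hence lcm(z, b) | x. p | x, so lcm(p, lcm(z, b)) | x. Since d | x, lcm(d, lcm(p, lcm(z, b))) | x. x > 0, so lcm(d, lcm(p, lcm(z, b))) ≤ x. x = c, so lcm(d, lcm(p, lcm(z, b))) ≤ c.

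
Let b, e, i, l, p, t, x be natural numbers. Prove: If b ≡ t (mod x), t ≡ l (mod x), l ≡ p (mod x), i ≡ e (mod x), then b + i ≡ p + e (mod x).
Since b ≡ t (mod x) and t ≡ l (mod x), b ≡ l (mod x). l ≡ p (mod x), so b ≡ p (mod x). i ≡ e (mod x), so b + i ≡ p + e (mod x).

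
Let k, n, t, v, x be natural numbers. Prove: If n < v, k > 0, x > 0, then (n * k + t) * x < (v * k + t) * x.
Because n < v and k > 0, n * k < v * k. Then n * k + t < v * k + t. Since x > 0, (n * k + t) * x < (v * k + t) * x.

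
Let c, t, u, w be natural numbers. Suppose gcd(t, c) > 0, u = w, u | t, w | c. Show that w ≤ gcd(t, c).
From u = w and u | t, w | t. Since w | c, w | gcd(t, c). gcd(t, c) > 0, so w ≤ gcd(t, c).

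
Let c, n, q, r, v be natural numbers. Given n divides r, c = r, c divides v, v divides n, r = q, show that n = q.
c divides v and v divides n, therefore c divides n. Since c = r, r divides n. Since n divides r, n = r. Since r = q, n = q.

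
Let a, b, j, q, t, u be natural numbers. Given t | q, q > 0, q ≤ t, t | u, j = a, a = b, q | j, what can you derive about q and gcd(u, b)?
q | gcd(u, b)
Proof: Since t | q and q > 0, t ≤ q. Since q ≤ t, t = q. t | u, so q | u. Because j = a and a = b, j = b. Since q | j, q | b. Since q | u, q | gcd(u, b).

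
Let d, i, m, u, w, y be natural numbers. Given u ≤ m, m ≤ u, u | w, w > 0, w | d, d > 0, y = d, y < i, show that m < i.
Since u ≤ m and m ≤ u, u = m. u | w and w > 0, thus u ≤ w. Since u = m, m ≤ w. w | d and d > 0, hence w ≤ d. y = d and y < i, thus d < i. Since w ≤ d, w < i. m ≤ w, so m < i.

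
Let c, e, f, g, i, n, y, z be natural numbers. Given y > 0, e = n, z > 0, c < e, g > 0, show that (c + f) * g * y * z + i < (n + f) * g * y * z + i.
e = n and c < e, so c < n. Then c + f < n + f. Since g > 0, by multiplying by a positive, (c + f) * g < (n + f) * g. Since y > 0, by multiplying by a positive, (c + f) * g * y < (n + f) * g * y. Since z > 0, by multiplying by a positive, (c + f) * g * y * z < (n + f) * g * y * z. Then (c + f) * g * y * z + i < (n + f) * g * y * z + i.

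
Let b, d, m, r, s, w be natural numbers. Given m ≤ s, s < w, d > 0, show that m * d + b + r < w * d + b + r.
From m ≤ s and s < w, m < w. d > 0, so m * d < w * d. Then m * d + b < w * d + b. Then m * d + b + r < w * d + b + r.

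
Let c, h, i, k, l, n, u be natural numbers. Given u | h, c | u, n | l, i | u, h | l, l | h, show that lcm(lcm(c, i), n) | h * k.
c | u and i | u, hence lcm(c, i) | u. Since u | h, lcm(c, i) | h. l | h and h | l, thus l = h. n | l, so n | h. Since lcm(c, i) | h, lcm(lcm(c, i), n) | h. Then lcm(lcm(c, i), n) | h * k.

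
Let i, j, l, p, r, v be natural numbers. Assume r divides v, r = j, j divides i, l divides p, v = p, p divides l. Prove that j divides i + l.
p divides l and l divides p, hence p = l. From r = j and r divides v, j divides v. Since v = p, j divides p. p = l, so j divides l. Since j divides i, j divides i + l.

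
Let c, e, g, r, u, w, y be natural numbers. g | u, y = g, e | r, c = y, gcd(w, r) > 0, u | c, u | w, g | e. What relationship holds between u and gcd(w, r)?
u ≤ gcd(w, r)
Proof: From c = y and y = g, c = g. u | c, so u | g. From g | u, g = u. Since g | e and e | r, g | r. Since g = u, u | r. From u | w, u | gcd(w, r). From gcd(w, r) > 0, u ≤ gcd(w, r).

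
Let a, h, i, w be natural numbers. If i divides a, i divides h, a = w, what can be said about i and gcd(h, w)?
i divides gcd(h, w)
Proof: Because a = w and i divides a, i divides w. Since i divides h, i divides gcd(h, w).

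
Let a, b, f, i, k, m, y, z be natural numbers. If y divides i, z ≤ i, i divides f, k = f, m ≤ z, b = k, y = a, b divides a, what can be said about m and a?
m ≤ a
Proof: b = k and k = f, thus b = f. Since b divides a, f divides a. Since i divides f, i divides a. y = a and y divides i, thus a divides i. Since i divides a, i = a. Because m ≤ z and z ≤ i, m ≤ i. Because i = a, m ≤ a.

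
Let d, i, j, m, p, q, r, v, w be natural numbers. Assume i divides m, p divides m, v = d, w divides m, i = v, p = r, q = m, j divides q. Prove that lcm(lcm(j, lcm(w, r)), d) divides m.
q = m and j divides q, thus j divides m. From p = r and p divides m, r divides m. w divides m, so lcm(w, r) divides m. Because j divides m, lcm(j, lcm(w, r)) divides m. From i = v and v = d, i = d. i divides m, so d divides m. Since lcm(j, lcm(w, r)) divides m, lcm(lcm(j, lcm(w, r)), d) divides m.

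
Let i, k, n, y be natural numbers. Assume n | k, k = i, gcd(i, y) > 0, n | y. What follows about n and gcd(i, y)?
n ≤ gcd(i, y)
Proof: Because k = i and n | k, n | i. n | y, so n | gcd(i, y). gcd(i, y) > 0, so n ≤ gcd(i, y).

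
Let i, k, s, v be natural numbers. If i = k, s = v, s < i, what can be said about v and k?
v < k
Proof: s = v and s < i, therefore v < i. i = k, so v < k.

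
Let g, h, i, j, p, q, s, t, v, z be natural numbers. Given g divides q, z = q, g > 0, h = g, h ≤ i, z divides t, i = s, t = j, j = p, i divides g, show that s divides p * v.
h = g and h ≤ i, thus g ≤ i. i divides g and g > 0, hence i ≤ g. g ≤ i, so g = i. From t = j and j = p, t = p. z = q and z divides t, thus q divides t. g divides q, so g divides t. Since t = p, g divides p. g = i, so i divides p. Since i = s, s divides p. Then s divides p * v.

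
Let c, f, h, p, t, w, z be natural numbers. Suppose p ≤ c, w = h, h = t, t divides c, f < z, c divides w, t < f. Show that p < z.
w = h and c divides w, therefore c divides h. Because h = t, c divides t. Since t divides c, t = c. Since t < f, c < f. From f < z, c < z. p ≤ c, so p < z.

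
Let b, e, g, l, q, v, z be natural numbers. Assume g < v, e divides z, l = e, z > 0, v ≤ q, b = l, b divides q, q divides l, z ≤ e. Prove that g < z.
b = l and b divides q, therefore l divides q. q divides l, so q = l. Since l = e, q = e. e divides z and z > 0, so e ≤ z. z ≤ e, so e = z. q = e, so q = z. From g < v and v ≤ q, g < q. q = z, so g < z.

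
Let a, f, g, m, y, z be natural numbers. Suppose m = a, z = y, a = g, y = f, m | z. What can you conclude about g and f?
g | f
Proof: z = y and y = f, therefore z = f. m = a and a = g, hence m = g. Since m | z, g | z. Since z = f, g | f.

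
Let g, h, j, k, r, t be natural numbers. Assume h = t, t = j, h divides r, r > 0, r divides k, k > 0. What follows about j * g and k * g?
j * g ≤ k * g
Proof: h = t and t = j, therefore h = j. Since h divides r and r > 0, h ≤ r. r divides k and k > 0, hence r ≤ k. Since h ≤ r, h ≤ k. From h = j, j ≤ k. By multiplying by a non-negative, j * g ≤ k * g.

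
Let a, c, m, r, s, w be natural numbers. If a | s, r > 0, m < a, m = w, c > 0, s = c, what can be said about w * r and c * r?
w * r < c * r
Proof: Since m = w and m < a, w < a. s = c and a | s, thus a | c. Since c > 0, a ≤ c. w < a, so w < c. From r > 0, w * r < c * r.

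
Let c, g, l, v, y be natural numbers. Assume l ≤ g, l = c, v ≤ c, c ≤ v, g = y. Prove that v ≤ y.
Because c ≤ v and v ≤ c, c = v. l = c, so l = v. From g = y and l ≤ g, l ≤ y. l = v, so v ≤ y.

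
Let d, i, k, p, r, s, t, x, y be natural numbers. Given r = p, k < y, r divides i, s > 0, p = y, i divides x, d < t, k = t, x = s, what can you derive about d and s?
d < s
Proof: k = t and k < y, therefore t < y. d < t, so d < y. r = p and p = y, therefore r = y. r divides i and i divides x, therefore r divides x. Since x = s, r divides s. From r = y, y divides s. s > 0, so y ≤ s. d < y, so d < s.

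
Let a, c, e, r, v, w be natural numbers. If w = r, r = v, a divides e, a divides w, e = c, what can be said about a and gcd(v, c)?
a divides gcd(v, c)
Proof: w = r and r = v, therefore w = v. Because a divides w, a divides v. e = c and a divides e, thus a divides c. Since a divides v, a divides gcd(v, c).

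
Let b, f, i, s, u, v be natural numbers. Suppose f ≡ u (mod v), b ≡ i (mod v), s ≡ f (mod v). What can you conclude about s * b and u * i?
s * b ≡ u * i (mod v)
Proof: Since s ≡ f (mod v) and f ≡ u (mod v), s ≡ u (mod v). Since b ≡ i (mod v), by multiplying congruences, s * b ≡ u * i (mod v).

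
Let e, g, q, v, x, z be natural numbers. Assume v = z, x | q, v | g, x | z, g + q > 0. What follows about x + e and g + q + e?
x + e ≤ g + q + e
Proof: From v = z and v | g, z | g. From x | z, x | g. x | q, so x | g + q. g + q > 0, so x ≤ g + q. Then x + e ≤ g + q + e.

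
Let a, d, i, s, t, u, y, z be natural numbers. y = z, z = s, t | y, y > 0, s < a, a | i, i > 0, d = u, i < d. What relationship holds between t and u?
t < u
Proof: y = z and z = s, therefore y = s. t | y and y > 0, so t ≤ y. y = s, so t ≤ s. a | i and i > 0, so a ≤ i. s < a, so s < i. t ≤ s, so t < i. d = u and i < d, thus i < u. Since t < i, t < u.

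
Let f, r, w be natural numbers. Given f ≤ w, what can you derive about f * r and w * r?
f * r ≤ w * r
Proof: f ≤ w. By multiplying by a non-negative, f * r ≤ w * r.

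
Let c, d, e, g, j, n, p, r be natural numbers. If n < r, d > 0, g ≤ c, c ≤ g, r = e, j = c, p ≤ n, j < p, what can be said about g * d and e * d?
g * d < e * d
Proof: c ≤ g and g ≤ c, therefore c = g. Since j = c, j = g. j < p, so g < p. p ≤ n, so g < n. n < r, so g < r. r = e, so g < e. Combining with d > 0, by multiplying by a positive, g * d < e * d.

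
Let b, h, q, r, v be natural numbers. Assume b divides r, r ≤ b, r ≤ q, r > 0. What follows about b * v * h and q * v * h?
b * v * h ≤ q * v * h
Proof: b divides r and r > 0, therefore b ≤ r. Since r ≤ b, r = b. Since r ≤ q, b ≤ q. By multiplying by a non-negative, b * v ≤ q * v. By multiplying by a non-negative, b * v * h ≤ q * v * h.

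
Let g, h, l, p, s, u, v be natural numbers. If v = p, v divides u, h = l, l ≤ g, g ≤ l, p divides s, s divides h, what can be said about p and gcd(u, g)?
p divides gcd(u, g)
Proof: Since v = p and v divides u, p divides u. Since l ≤ g and g ≤ l, l = g. h = l, so h = g. p divides s and s divides h, thus p divides h. Since h = g, p divides g. p divides u, so p divides gcd(u, g).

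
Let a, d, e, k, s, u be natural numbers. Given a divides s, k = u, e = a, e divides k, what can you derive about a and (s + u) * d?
a divides (s + u) * d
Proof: e = a and e divides k, hence a divides k. k = u, so a divides u. Since a divides s, a divides s + u. Then a divides (s + u) * d.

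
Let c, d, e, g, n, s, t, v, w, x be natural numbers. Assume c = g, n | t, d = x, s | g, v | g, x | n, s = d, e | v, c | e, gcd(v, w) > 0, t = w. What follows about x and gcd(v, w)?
x ≤ gcd(v, w)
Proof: c | e and e | v, therefore c | v. c = g, so g | v. v | g, so g = v. Since s = d and s | g, d | g. Since d = x, x | g. Since g = v, x | v. t = w and n | t, therefore n | w. x | n, so x | w. Since x | v, x | gcd(v, w). Because gcd(v, w) > 0, x ≤ gcd(v, w).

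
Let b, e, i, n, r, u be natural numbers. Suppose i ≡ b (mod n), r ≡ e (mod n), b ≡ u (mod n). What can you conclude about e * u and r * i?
e * u ≡ r * i (mod n)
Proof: i ≡ b (mod n) and b ≡ u (mod n), so i ≡ u (mod n). Since r ≡ e (mod n), r * i ≡ e * u (mod n). Then e * u ≡ r * i (mod n).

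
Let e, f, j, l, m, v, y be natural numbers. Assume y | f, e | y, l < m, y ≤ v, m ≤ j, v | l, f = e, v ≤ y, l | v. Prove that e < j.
Because v ≤ y and y ≤ v, v = y. f = e and y | f, therefore y | e. From e | y, y = e. v = y, so v = e. From l | v and v | l, l = v. l < m, so v < m. m ≤ j, so v < j. v = e, so e < j.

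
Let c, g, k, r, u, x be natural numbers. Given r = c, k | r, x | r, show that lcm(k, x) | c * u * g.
Because k | r and x | r, lcm(k, x) | r. Because r = c, lcm(k, x) | c. Then lcm(k, x) | c * u. Then lcm(k, x) | c * u * g.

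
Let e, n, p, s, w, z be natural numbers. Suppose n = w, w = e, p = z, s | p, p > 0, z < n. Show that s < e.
n = w and w = e, hence n = e. s | p and p > 0, hence s ≤ p. p = z, so s ≤ z. z < n, so s < n. n = e, so s < e.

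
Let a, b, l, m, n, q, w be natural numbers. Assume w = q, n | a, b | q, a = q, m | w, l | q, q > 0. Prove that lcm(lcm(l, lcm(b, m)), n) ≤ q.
Since w = q and m | w, m | q. Since b | q, lcm(b, m) | q. l | q, so lcm(l, lcm(b, m)) | q. a = q and n | a, so n | q. Since lcm(l, lcm(b, m)) | q, lcm(lcm(l, lcm(b, m)), n) | q. From q > 0, lcm(lcm(l, lcm(b, m)), n) ≤ q.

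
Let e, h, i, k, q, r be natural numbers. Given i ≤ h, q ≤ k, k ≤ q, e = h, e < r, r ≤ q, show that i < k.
q ≤ k and k ≤ q, so q = k. From e < r and r ≤ q, e < q. e = h, so h < q. Since q = k, h < k. Since i ≤ h, i < k.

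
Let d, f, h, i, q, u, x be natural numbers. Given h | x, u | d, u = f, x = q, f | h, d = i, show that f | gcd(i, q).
d = i and u | d, so u | i. u = f, so f | i. Since f | h and h | x, f | x. x = q, so f | q. f | i, so f | gcd(i, q).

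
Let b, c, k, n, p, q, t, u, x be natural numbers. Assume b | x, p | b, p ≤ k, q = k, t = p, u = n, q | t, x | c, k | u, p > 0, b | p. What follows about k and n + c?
k | n + c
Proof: u = n and k | u, so k | n. Because b | p and p | b, b = p. q = k and q | t, hence k | t. t = p, so k | p. Since p > 0, k ≤ p. p ≤ k, so p = k. b = p, so b = k. Since b | x and x | c, b | c. b = k, so k | c. k | n, so k | n + c.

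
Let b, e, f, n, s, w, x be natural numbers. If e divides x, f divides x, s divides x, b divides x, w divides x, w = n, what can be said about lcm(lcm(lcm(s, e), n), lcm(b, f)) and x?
lcm(lcm(lcm(s, e), n), lcm(b, f)) divides x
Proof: s divides x and e divides x, hence lcm(s, e) divides x. w = n and w divides x, so n divides x. lcm(s, e) divides x, so lcm(lcm(s, e), n) divides x. Because b divides x and f divides x, lcm(b, f) divides x. Since lcm(lcm(s, e), n) divides x, lcm(lcm(lcm(s, e), n), lcm(b, f)) divides x.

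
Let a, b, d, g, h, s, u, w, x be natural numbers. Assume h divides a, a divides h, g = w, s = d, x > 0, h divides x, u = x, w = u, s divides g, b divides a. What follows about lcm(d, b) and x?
lcm(d, b) ≤ x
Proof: Because g = w and w = u, g = u. s divides g, so s divides u. Because u = x, s divides x. Since s = d, d divides x. h divides a and a divides h, hence h = a. h divides x, so a divides x. b divides a, so b divides x. From d divides x, lcm(d, b) divides x. Since x > 0, lcm(d, b) ≤ x.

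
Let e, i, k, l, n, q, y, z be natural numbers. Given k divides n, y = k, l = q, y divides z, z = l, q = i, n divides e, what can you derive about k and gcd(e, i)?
k divides gcd(e, i)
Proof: Because k divides n and n divides e, k divides e. z = l and l = q, so z = q. q = i, so z = i. y = k and y divides z, thus k divides z. z = i, so k divides i. Since k divides e, k divides gcd(e, i).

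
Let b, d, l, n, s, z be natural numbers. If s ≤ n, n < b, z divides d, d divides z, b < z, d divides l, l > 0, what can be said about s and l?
s < l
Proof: Because s ≤ n and n < b, s < b. Since z divides d and d divides z, z = d. Since b < z, b < d. s < b, so s < d. d divides l and l > 0, therefore d ≤ l. Since s < d, s < l.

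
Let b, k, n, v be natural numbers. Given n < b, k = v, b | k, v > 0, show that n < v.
Since k = v and b | k, b | v. Since v > 0, b ≤ v. Since n < b, n < v.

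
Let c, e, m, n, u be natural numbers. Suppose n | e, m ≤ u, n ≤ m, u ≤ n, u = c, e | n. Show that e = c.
From e | n and n | e, e = n. n ≤ m and m ≤ u, therefore n ≤ u. u ≤ n, so n = u. Since e = n, e = u. u = c, so e = c.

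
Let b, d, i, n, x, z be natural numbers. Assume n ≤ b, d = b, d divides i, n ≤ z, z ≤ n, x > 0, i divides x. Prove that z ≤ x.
n ≤ z and z ≤ n, so n = z. d divides i and i divides x, therefore d divides x. Since d = b, b divides x. From x > 0, b ≤ x. n ≤ b, so n ≤ x. Since n = z, z ≤ x.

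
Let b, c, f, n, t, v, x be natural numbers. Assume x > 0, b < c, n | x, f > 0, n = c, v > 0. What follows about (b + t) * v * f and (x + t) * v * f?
(b + t) * v * f < (x + t) * v * f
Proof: Because n = c and n | x, c | x. x > 0, so c ≤ x. b < c, so b < x. Then b + t < x + t. Since v > 0, (b + t) * v < (x + t) * v. Since f > 0, (b + t) * v * f < (x + t) * v * f.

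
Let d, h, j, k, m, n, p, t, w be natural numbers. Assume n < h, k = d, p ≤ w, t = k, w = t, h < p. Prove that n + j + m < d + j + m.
Because w = t and t = k, w = k. k = d, so w = d. h < p and p ≤ w, so h < w. Because n < h, n < w. Since w = d, n < d. Then n + j < d + j. Then n + j + m < d + j + m.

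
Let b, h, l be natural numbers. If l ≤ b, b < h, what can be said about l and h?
l < h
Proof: Since l ≤ b and b < h, by transitivity, l < h.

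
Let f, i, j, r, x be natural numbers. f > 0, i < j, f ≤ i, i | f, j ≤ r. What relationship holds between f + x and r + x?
f + x < r + x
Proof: i | f and f > 0, therefore i ≤ f. f ≤ i, so i = f. i < j and j ≤ r, so i < r. i = f, so f < r. Then f + x < r + x.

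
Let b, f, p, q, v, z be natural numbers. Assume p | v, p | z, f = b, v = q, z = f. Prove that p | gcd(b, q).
Because z = f and p | z, p | f. f = b, so p | b. Because v = q and p | v, p | q. p | b, so p | gcd(b, q).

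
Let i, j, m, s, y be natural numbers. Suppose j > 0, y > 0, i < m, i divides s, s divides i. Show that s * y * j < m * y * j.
Since i divides s and s divides i, i = s. From i < m, s < m. Since y > 0, by multiplying by a positive, s * y < m * y. Using j > 0, by multiplying by a positive, s * y * j < m * y * j.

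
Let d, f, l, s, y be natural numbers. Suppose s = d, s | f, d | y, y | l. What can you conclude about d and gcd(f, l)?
d | gcd(f, l)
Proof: Because s = d and s | f, d | f. d | y and y | l, hence d | l. Since d | f, d | gcd(f, l).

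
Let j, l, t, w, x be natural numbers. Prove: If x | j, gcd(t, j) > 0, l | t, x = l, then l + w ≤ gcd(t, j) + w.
x = l and x | j, so l | j. Since l | t, l | gcd(t, j). Since gcd(t, j) > 0, l ≤ gcd(t, j). Then l + w ≤ gcd(t, j) + w.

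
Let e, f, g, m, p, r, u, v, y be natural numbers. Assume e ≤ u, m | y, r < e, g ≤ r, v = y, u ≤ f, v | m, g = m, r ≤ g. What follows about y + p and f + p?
y + p < f + p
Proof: From v = y and v | m, y | m. m | y, so m = y. Since g = m, g = y. Because r ≤ g and g ≤ r, r = g. Since r < e, g < e. Because e ≤ u and u ≤ f, e ≤ f. Since g < e, g < f. Because g = y, y < f. Then y + p < f + p.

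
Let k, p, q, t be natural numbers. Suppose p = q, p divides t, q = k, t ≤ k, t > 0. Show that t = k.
From p = q and q = k, p = k. Since p divides t, k divides t. t > 0, so k ≤ t. Since t ≤ k, t = k.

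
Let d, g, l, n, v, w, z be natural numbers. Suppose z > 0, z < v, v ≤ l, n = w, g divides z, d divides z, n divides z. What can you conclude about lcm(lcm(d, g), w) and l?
lcm(lcm(d, g), w) < l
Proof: Because d divides z and g divides z, lcm(d, g) divides z. From n = w and n divides z, w divides z. lcm(d, g) divides z, so lcm(lcm(d, g), w) divides z. Since z > 0, lcm(lcm(d, g), w) ≤ z. From z < v and v ≤ l, z < l. Since lcm(lcm(d, g), w) ≤ z, lcm(lcm(d, g), w) < l.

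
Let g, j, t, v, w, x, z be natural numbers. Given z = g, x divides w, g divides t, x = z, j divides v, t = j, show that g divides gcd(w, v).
Because x = z and x divides w, z divides w. Since z = g, g divides w. Because t = j and g divides t, g divides j. Because j divides v, g divides v. g divides w, so g divides gcd(w, v).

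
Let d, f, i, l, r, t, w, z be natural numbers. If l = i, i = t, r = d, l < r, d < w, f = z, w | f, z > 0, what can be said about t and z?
t < z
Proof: Since l = i and i = t, l = t. r = d and l < r, so l < d. d < w, so l < w. f = z and w | f, thus w | z. z > 0, so w ≤ z. Because l < w, l < z. Since l = t, t < z.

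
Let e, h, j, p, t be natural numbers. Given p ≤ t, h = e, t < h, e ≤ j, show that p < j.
h = e and t < h, so t < e. Since e ≤ j, t < j. Since p ≤ t, p < j.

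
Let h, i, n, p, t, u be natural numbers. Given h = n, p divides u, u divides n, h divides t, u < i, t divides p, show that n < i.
h = n and h divides t, thus n divides t. Because t divides p, n divides p. p divides u, so n divides u. u divides n, so u = n. Since u < i, n < i.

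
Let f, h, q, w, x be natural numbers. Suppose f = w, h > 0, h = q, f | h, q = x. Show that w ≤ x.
Since h = q and q = x, h = x. From f = w and f | h, w | h. Since h > 0, w ≤ h. Since h = x, w ≤ x.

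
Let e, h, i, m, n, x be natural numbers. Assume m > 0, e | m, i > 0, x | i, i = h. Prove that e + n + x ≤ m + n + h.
e | m and m > 0, so e ≤ m. Then e + n ≤ m + n. x | i and i > 0, therefore x ≤ i. Since i = h, x ≤ h. e + n ≤ m + n, so e + n + x ≤ m + n + h.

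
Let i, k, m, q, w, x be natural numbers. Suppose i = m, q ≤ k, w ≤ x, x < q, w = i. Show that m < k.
w = i and i = m, thus w = m. x < q and q ≤ k, hence x < k. Since w ≤ x, w < k. w = m, so m < k.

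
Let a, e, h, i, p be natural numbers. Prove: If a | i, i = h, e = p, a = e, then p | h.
Because a = e and a | i, e | i. e = p, so p | i. i = h, so p | h.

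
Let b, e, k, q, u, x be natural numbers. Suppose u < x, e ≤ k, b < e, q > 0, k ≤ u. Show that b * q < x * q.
Because b < e and e ≤ k, b < k. k ≤ u and u < x, therefore k < x. Since b < k, b < x. Since q > 0, by multiplying by a positive, b * q < x * q.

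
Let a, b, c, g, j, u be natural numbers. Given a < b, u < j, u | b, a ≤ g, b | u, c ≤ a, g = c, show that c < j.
Because g = c and a ≤ g, a ≤ c. Since c ≤ a, a = c. Because b | u and u | b, b = u. Since a < b, a < u. Since u < j, a < j. Because a = c, c < j.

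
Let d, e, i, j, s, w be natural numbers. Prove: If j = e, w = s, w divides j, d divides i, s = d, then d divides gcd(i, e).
Because w = s and w divides j, s divides j. Since j = e, s divides e. From s = d, d divides e. Since d divides i, d divides gcd(i, e).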